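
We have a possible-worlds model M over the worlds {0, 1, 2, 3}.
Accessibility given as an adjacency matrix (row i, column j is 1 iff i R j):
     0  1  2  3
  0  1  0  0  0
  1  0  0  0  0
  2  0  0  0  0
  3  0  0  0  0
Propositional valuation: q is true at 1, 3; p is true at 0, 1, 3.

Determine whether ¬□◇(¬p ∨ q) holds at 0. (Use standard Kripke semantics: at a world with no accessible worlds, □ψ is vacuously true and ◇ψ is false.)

Recall that □ψ holds at a world iff ψ holds at every accessible world, and ◇ψ holds iff ψ holds at some accessible world.
At 0: □◇(¬p ∨ q) is false, so ¬□◇(¬p ∨ q) is true.
  At 0: □◇(¬p ∨ q) requires ◇(¬p ∨ q) at every successor {0}.
    ◇(¬p ∨ q) fails at 0, so □◇(¬p ∨ q) is false at 0.
      At 0: ◇(¬p ∨ q) requires ¬p ∨ q at some successor in {0}.
        At 0: ¬p ∨ q is false.
      So ◇(¬p ∨ q) is false at 0.

Yes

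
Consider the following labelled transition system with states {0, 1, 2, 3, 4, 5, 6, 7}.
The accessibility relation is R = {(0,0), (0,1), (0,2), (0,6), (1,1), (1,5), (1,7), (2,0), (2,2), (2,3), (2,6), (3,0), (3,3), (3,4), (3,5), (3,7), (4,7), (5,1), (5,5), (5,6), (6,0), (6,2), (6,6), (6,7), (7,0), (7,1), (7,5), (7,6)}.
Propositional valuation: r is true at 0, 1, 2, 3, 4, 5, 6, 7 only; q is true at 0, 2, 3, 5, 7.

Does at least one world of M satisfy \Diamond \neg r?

Let φ = \Diamond \neg r. Evaluate φ at each world:
  0 (successors {0, 1, 2, 6}): φ is false.
  1 (successors {1, 5, 7}): φ is false.
  2 (successors {0, 2, 3, 6}): φ is false.
  3 (successors {0, 3, 4, 5, 7}): φ is false.
  4 (successors {7}): φ is false.
  5 (successors {1, 5, 6}): φ is false.
  6 (successors {0, 2, 6, 7}): φ is false.
  7 (successors {0, 1, 5, 6}): φ is false.
For instance, at 5:
  At 5: \Diamond \neg r requires \neg r at some successor in {1, 5, 6}.
    At 1: \neg r is false.
    At 5: \neg r is false.
    At 6: \neg r is false.
  So \Diamond \neg r is false at 5.

No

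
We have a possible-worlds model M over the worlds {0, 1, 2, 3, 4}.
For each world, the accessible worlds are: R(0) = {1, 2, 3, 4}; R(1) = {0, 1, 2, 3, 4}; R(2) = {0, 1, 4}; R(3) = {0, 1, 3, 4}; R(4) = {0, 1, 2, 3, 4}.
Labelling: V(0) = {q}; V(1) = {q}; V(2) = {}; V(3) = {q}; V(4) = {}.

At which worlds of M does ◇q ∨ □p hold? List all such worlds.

0, 1, 2, 3, 4

Let φ = ◇q ∨ □p. Evaluate φ at each world:
  0 (successors {1, 2, 3, 4}): φ is true.
  1 (successors {0, 1, 2, 3, 4}): φ is true.
  2 (successors {0, 1, 4}): φ is true.
  3 (successors {0, 1, 3, 4}): φ is true.
  4 (successors {0, 1, 2, 3, 4}): φ is true.
For instance, at 3:
  At 3: ◇q is true, □p is false, so ◇q ∨ □p is true.
    At 3: ◇q requires q at some successor in {0, 1, 3, 4}.
      q holds at 0, so ◇q is true at 3.
    At 3: □p requires p at every successor {0, 1, 3, 4}.
      p fails at 0, so □p is false at 3.
Satisfying worlds: {0, 1, 2, 3, 4}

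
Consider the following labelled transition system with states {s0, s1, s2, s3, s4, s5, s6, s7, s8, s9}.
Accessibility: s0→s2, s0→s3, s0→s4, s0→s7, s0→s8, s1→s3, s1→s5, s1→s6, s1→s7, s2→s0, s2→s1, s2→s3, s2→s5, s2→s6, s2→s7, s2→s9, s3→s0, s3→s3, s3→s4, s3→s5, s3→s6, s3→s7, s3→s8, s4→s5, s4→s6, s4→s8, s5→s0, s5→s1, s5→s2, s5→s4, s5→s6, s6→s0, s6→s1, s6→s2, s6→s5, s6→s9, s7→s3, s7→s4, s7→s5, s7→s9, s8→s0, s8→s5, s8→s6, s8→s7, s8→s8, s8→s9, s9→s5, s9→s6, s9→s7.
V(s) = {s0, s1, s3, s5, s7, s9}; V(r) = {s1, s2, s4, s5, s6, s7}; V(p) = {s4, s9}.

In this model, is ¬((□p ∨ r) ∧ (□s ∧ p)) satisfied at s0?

Yes

At s0: (□p ∨ r) ∧ (□s ∧ p) is false, so ¬((□p ∨ r) ∧ (□s ∧ p)) is true.
  At s0: □p ∨ r is false, □s ∧ p is false, so (□p ∨ r) ∧ (□s ∧ p) is false.
    At s0: □p is false, r is false, so □p ∨ r is false.
      At s0: □p requires p at every successor {s2, s3, s4, s7, s8}.
        p fails at s2, so □p is false at s0.
    At s0: □s is false, p is false, so □s ∧ p is false.
      At s0: □s requires s at every successor {s2, s3, s4, s7, s8}.
        s fails at s2, so □s is false at s0.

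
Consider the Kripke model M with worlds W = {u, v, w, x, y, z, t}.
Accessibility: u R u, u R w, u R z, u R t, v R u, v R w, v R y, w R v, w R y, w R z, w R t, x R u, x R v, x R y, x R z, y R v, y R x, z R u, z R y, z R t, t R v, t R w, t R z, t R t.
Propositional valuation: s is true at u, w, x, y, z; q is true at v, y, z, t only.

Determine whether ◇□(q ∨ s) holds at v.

Recall that □ψ holds at a world iff ψ holds at every accessible world, and ◇ψ holds iff ψ holds at some accessible world.
At v: ◇□(q ∨ s) requires □(q ∨ s) at some successor in {u, w, y}.
  □(q ∨ s) holds at u, so ◇□(q ∨ s) is true at v.
    At u: □(q ∨ s) requires q ∨ s at every successor {u, w, z, t}.
      At u: q ∨ s is true.
      At w: q ∨ s is true.
      At z: q ∨ s is true.
      At t: q ∨ s is true.
    So □(q ∨ s) is true at u.

Yes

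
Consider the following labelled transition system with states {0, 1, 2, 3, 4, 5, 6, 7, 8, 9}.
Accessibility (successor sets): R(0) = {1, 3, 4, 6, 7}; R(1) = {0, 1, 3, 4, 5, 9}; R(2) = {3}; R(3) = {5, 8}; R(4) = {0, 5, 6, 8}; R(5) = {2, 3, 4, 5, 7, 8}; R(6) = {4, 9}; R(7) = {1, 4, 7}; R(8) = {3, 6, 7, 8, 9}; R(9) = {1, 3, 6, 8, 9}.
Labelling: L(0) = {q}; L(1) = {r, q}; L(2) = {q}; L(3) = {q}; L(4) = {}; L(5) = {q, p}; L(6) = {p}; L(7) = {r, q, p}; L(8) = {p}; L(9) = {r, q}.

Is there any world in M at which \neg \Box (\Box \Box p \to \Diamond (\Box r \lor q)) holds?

No

Let φ = \neg \Box (\Box \Box p \to \Diamond (\Box r \lor q)). Evaluate φ at each world:
  0 (successors {1, 3, 4, 6, 7}): φ is false.
  1 (successors {0, 1, 3, 4, 5, 9}): φ is false.
  2 (successors {3}): φ is false.
  3 (successors {5, 8}): φ is false.
  4 (successors {0, 5, 6, 8}): φ is false.
  5 (successors {2, 3, 4, 5, 7, 8}): φ is false.
  6 (successors {4, 9}): φ is false.
  7 (successors {1, 4, 7}): φ is false.
  8 (successors {3, 6, 7, 8, 9}): φ is false.
  9 (successors {1, 3, 6, 8, 9}): φ is false.
For instance, at 7:
  At 7: \Box (\Box \Box p \to \Diamond (\Box r \lor q)) is true, so \neg \Box (\Box \Box p \to \Diamond (\Box r \lor q)) is false.
    At 7: \Box (\Box \Box p \to \Diamond (\Box r \lor q)) requires \Box \Box p \to \Diamond (\Box r \lor q) at every successor {1, 4, 7}.
      At 1: \Box \Box p \to \Diamond (\Box r \lor q) is true.
      At 4: \Box \Box p \to \Diamond (\Box r \lor q) is true.
      At 7: \Box \Box p \to \Diamond (\Box r \lor q) is true.
    So \Box (\Box \Box p \to \Diamond (\Box r \lor q)) is true at 7.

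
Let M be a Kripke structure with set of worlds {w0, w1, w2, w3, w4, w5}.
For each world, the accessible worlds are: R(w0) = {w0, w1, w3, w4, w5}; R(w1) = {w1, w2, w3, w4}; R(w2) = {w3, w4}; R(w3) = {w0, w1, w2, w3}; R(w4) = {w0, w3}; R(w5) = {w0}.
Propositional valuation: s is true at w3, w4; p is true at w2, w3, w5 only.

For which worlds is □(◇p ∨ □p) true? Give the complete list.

w1, w2, w3, w4, w5

Let φ = □(◇p ∨ □p). Evaluate φ at each world:
  w0 (successors {w0, w1, w3, w4, w5}): φ is false.
  w1 (successors {w1, w2, w3, w4}): φ is true.
  w2 (successors {w3, w4}): φ is true.
  w3 (successors {w0, w1, w2, w3}): φ is true.
  w4 (successors {w0, w3}): φ is true.
  w5 (successors {w0}): φ is true.
For instance, at w2:
  At w2: □(◇p ∨ □p) requires ◇p ∨ □p at every successor {w3, w4}.
      At w3: ◇p is true, □p is false, so ◇p ∨ □p is true.
      At w4: ◇p is true, □p is false, so ◇p ∨ □p is true.
  So □(◇p ∨ □p) is true at w2.
Satisfying worlds: {w1, w2, w3, w4, w5}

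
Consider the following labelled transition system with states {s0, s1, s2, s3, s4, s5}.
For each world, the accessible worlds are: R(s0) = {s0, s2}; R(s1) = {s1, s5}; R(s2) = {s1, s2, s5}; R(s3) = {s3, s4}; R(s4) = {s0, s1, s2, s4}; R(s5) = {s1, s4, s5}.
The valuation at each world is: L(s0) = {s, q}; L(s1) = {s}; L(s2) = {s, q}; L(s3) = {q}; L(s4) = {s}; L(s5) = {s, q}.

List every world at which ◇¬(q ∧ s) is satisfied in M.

Let φ = ◇¬(q ∧ s). Evaluate φ at each world:
  s0 (successors {s0, s2}): φ is false.
  s1 (successors {s1, s5}): φ is true.
  s2 (successors {s1, s2, s5}): φ is true.
  s3 (successors {s3, s4}): φ is true.
  s4 (successors {s0, s1, s2, s4}): φ is true.
  s5 (successors {s1, s4, s5}): φ is true.
For instance, at s1:
  At s1: ◇¬(q ∧ s) requires ¬(q ∧ s) at some successor in {s1, s5}.
    ¬(q ∧ s) holds at s1, so ◇¬(q ∧ s) is true at s1.
Satisfying worlds: {s1, s2, s3, s4, s5}

s1, s2, s3, s4, s5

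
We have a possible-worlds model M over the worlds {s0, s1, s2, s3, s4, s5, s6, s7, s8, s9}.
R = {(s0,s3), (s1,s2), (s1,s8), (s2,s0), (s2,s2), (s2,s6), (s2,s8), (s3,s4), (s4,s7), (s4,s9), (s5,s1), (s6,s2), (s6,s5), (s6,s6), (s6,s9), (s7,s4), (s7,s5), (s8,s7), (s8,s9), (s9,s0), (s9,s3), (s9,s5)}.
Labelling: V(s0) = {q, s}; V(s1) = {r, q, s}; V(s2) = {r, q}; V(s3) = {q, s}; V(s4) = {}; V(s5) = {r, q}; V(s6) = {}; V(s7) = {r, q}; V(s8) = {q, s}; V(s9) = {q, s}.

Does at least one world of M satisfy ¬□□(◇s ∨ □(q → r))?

Let φ = ¬□□(◇s ∨ □(q → r)). Evaluate φ at each world:
  s0 (successors {s3}): φ is false.
  s1 (successors {s2, s8}): φ is false.
  s2 (successors {s0, s2, s6, s8}): φ is false.
  s3 (successors {s4}): φ is false.
  s4 (successors {s7, s9}): φ is false.
  s5 (successors {s1}): φ is false.
  s6 (successors {s2, s5, s6, s9}): φ is false.
  s7 (successors {s4, s5}): φ is false.
  s8 (successors {s7, s9}): φ is false.
  s9 (successors {s0, s3, s5}): φ is false.
For instance, at s1:
  At s1: □□(◇s ∨ □(q → r)) is true, so ¬□□(◇s ∨ □(q → r)) is false.
    At s1: □□(◇s ∨ □(q → r)) requires □(◇s ∨ □(q → r)) at every successor {s2, s8}.
      At s2: □(◇s ∨ □(q → r)) is true.
      At s8: □(◇s ∨ □(q → r)) is true.
    So □□(◇s ∨ □(q → r)) is true at s1.

No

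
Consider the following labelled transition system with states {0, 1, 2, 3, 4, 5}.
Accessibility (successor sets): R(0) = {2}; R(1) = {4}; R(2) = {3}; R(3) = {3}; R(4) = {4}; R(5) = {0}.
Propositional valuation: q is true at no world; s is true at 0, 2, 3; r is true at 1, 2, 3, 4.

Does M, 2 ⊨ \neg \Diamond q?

At 2: \Diamond q is false, so \neg \Diamond q is true.
  At 2: \Diamond q requires q at some successor in {3}.
    At 3: q is false.
  So \Diamond q is false at 2.

Yes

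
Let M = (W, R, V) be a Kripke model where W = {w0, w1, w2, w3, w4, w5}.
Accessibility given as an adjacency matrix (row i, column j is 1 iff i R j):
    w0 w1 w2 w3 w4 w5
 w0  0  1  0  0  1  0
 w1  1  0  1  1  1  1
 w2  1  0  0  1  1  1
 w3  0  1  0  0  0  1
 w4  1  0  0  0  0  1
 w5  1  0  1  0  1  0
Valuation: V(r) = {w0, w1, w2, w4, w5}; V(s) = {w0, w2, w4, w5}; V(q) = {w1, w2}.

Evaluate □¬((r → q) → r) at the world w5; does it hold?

Recall that □ψ holds at a world iff ψ holds at every accessible world, and ◇ψ holds iff ψ holds at some accessible world.
At w5: □¬((r → q) → r) requires ¬((r → q) → r) at every successor {w0, w2, w4}.
  ¬((r → q) → r) fails at w0, so □¬((r → q) → r) is false at w5.

No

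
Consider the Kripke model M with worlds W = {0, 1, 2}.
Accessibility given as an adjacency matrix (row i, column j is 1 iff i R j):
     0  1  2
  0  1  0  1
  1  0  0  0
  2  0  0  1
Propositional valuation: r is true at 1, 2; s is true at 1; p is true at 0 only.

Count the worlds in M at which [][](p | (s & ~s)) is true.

1

Let φ = [][](p | (s & ~s)). Evaluate φ at each world:
  0 (successors {0, 2}): φ is false.
  1 (successors ∅): φ is true.
  2 (successors {2}): φ is false.
For instance, at 0:
  At 0: [][](p | (s & ~s)) requires [](p | (s & ~s)) at every successor {0, 2}.
    [](p | (s & ~s)) fails at 0, so [][](p | (s & ~s)) is false at 0.
      At 0: [](p | (s & ~s)) requires p | (s & ~s) at every successor {0, 2}.
        p | (s & ~s) fails at 2, so [](p | (s & ~s)) is false at 0.
Satisfying worlds: {1}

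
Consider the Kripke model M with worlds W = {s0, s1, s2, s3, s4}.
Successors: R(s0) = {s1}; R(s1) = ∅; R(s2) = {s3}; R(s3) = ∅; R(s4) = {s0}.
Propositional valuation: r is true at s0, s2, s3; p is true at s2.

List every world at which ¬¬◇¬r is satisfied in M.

Let φ = ¬¬◇¬r. Evaluate φ at each world:
  s0 (successors {s1}): φ is true.
  s1 (successors ∅): φ is false.
  s2 (successors {s3}): φ is false.
  s3 (successors ∅): φ is false.
  s4 (successors {s0}): φ is false.
For instance, at s0:
  At s0: ¬◇¬r is false, so ¬¬◇¬r is true.
    At s0: ◇¬r is true, so ¬◇¬r is false.
      At s0: ◇¬r requires ¬r at some successor in {s1}.
        ¬r holds at s1, so ◇¬r is true at s0.
Satisfying worlds: {s0}

s0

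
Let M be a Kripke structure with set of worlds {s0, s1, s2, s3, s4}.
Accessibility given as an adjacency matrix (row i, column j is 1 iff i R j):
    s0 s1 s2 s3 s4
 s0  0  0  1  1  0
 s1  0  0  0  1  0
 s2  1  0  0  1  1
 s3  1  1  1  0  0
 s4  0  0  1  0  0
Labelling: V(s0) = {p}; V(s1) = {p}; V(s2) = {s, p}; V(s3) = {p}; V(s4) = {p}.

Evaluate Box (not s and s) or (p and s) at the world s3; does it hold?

No

Recall that Box ψ holds at a world iff ψ holds at every accessible world, and Dia ψ holds iff ψ holds at some accessible world.
At s3: Box (not s and s) is false, p and s is false, so Box (not s and s) or (p and s) is false.
  At s3: Box (not s and s) requires not s and s at every successor {s0, s1, s2}.
    not s and s fails at s0, so Box (not s and s) is false at s3.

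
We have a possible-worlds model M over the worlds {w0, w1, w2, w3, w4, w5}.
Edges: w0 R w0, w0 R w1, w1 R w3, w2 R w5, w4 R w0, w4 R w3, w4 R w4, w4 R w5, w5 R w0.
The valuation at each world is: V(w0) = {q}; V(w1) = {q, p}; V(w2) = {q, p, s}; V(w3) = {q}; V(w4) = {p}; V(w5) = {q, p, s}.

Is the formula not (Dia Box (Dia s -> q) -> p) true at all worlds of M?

Let φ = not (Dia Box (Dia s -> q) -> p). Evaluate φ at each world:
  w0 (successors {w0, w1}): φ is true.
  w1 (successors {w3}): φ is false.
  w2 (successors {w5}): φ is false.
  w3 (successors ∅): φ is false.
  w4 (successors {w0, w3, w4, w5}): φ is false.
  w5 (successors {w0}): φ is false.
Detail at w1 (counterexample):
  At w1: Dia Box (Dia s -> q) -> p is true, so not (Dia Box (Dia s -> q) -> p) is false.
    At w1: Dia Box (Dia s -> q) is true, p is true, so Dia Box (Dia s -> q) -> p is true.
      At w1: Dia Box (Dia s -> q) requires Box (Dia s -> q) at some successor in {w3}.
        Box (Dia s -> q) holds at w3, so Dia Box (Dia s -> q) is true at w1.

No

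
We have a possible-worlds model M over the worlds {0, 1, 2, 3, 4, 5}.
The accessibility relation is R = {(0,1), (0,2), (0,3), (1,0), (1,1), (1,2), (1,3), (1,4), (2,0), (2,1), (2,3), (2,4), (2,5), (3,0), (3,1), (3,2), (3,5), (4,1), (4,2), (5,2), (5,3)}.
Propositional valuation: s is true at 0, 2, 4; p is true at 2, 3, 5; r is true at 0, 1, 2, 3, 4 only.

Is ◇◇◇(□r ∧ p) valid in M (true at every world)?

Yes

Recall that □ψ holds at a world iff ψ holds at every accessible world, and ◇ψ holds iff ψ holds at some accessible world.
Let φ = ◇◇◇(□r ∧ p). Evaluate φ at each world:
  0 (successors {1, 2, 3}): φ is true.
  1 (successors {0, 1, 2, 3, 4}): φ is true.
  2 (successors {0, 1, 3, 4, 5}): φ is true.
  3 (successors {0, 1, 2, 5}): φ is true.
  4 (successors {1, 2}): φ is true.
  5 (successors {2, 3}): φ is true.
For instance, at 5:
  At 5: ◇◇◇(□r ∧ p) requires ◇◇(□r ∧ p) at some successor in {2, 3}.
    ◇◇(□r ∧ p) holds at 2, so ◇◇◇(□r ∧ p) is true at 5.
      At 2: ◇◇(□r ∧ p) requires ◇(□r ∧ p) at some successor in {0, 1, 3, 4, 5}.
        ◇(□r ∧ p) holds at 3, so ◇◇(□r ∧ p) is true at 2.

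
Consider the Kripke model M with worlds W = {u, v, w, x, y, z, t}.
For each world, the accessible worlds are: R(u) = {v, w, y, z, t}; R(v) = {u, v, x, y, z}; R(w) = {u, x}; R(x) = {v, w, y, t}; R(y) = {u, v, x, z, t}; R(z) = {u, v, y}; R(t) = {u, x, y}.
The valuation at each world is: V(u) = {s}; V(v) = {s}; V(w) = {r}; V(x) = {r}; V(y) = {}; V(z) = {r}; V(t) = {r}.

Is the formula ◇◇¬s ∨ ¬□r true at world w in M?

At w: ◇◇¬s is true, ¬□r is true, so ◇◇¬s ∨ ¬□r is true.
  At w: ◇◇¬s requires ◇¬s at some successor in {u, x}.
    ◇¬s holds at u, so ◇◇¬s is true at w.
      At u: ◇¬s requires ¬s at some successor in {v, w, y, z, t}.
        ¬s holds at w, so ◇¬s is true at u.
  At w: □r is false, so ¬□r is true.
    At w: □r requires r at every successor {u, x}.
      r fails at u, so □r is false at w.

Yes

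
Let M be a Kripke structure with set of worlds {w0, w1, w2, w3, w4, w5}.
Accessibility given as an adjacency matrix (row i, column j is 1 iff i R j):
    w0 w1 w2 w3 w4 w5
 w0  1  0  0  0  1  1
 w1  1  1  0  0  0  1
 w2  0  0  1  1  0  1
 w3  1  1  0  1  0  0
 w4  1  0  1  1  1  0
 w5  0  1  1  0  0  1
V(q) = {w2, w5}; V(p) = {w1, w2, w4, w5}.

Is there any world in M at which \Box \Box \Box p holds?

No

Let φ = \Box \Box \Box p. Evaluate φ at each world:
  w0 (successors {w0, w4, w5}): φ is false.
  w1 (successors {w0, w1, w5}): φ is false.
  w2 (successors {w2, w3, w5}): φ is false.
  w3 (successors {w0, w1, w3}): φ is false.
  w4 (successors {w0, w2, w3, w4}): φ is false.
  w5 (successors {w1, w2, w5}): φ is false.
For instance, at w4:
  At w4: \Box \Box \Box p requires \Box \Box p at every successor {w0, w2, w3, w4}.
    \Box \Box p fails at w0, so \Box \Box \Box p is false at w4.
      At w0: \Box \Box p requires \Box p at every successor {w0, w4, w5}.
        \Box p fails at w0, so \Box \Box p is false at w0.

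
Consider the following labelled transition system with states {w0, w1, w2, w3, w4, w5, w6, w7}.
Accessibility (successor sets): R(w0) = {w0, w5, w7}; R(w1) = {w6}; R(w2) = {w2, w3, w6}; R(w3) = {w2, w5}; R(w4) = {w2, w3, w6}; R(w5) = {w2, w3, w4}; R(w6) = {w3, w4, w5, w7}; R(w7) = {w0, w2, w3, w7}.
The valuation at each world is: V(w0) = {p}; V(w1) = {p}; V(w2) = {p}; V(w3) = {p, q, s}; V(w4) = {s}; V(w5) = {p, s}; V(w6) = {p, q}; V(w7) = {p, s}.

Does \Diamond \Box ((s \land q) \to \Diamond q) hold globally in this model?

Let φ = \Diamond \Box ((s \land q) \to \Diamond q). Evaluate φ at each world:
  w0 (successors {w0, w5, w7}): φ is true.
  w1 (successors {w6}): φ is false.
  w2 (successors {w2, w3, w6}): φ is true.
  w3 (successors {w2, w5}): φ is false.
  w4 (successors {w2, w3, w6}): φ is true.
  w5 (successors {w2, w3, w4}): φ is true.
  w6 (successors {w3, w4, w5, w7}): φ is true.
  w7 (successors {w0, w2, w3, w7}): φ is true.
Detail at w1 (counterexample):
  At w1: \Diamond \Box ((s \land q) \to \Diamond q) requires \Box ((s \land q) \to \Diamond q) at some successor in {w6}.
    At w6: \Box ((s \land q) \to \Diamond q) is false.
  So \Diamond \Box ((s \land q) \to \Diamond q) is false at w1.

No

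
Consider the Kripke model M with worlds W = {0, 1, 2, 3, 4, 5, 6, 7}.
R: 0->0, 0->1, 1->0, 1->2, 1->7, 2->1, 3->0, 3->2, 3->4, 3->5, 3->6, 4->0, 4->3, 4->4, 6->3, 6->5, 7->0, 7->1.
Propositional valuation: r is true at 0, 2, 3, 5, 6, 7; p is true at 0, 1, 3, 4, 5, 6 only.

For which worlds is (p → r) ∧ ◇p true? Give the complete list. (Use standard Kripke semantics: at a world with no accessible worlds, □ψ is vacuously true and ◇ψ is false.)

Let φ = (p → r) ∧ ◇p. Evaluate φ at each world:
  0 (successors {0, 1}): φ is true.
  1 (successors {0, 2, 7}): φ is false.
  2 (successors {1}): φ is true.
  3 (successors {0, 2, 4, 5, 6}): φ is true.
  4 (successors {0, 3, 4}): φ is false.
  5 (successors ∅): φ is false.
  6 (successors {3, 5}): φ is true.
  7 (successors {0, 1}): φ is true.
For instance, at 3:
  At 3: p → r is true, ◇p is true, so (p → r) ∧ ◇p is true.
    At 3: ◇p requires p at some successor in {0, 2, 4, 5, 6}.
      p holds at 0, so ◇p is true at 3.
Satisfying worlds: {0, 2, 3, 6, 7}

0, 2, 3, 6, 7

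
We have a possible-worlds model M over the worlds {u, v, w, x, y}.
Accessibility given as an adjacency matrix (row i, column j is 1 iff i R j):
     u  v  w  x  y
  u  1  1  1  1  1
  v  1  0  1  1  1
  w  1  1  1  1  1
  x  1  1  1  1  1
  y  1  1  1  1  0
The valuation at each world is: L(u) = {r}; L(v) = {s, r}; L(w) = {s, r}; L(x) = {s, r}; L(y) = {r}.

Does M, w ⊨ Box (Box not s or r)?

Yes

At w: Box (Box not s or r) requires Box not s or r at every successor {u, v, w, x, y}.
  At u: Box not s or r is true.
  At v: Box not s or r is true.
  At w: Box not s or r is true.
  At x: Box not s or r is true.
  At y: Box not s or r is true.
So Box (Box not s or r) is true at w.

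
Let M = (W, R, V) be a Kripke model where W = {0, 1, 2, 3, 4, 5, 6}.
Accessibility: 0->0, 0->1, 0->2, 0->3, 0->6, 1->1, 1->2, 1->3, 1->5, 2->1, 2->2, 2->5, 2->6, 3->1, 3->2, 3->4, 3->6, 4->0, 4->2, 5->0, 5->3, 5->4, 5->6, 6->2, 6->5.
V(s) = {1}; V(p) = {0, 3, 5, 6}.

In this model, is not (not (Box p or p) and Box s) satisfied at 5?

Yes

At 5: not (Box p or p) and Box s is false, so not (not (Box p or p) and Box s) is true.
  At 5: not (Box p or p) is false, Box s is false, so not (Box p or p) and Box s is false.
    At 5: Box p or p is true, so not (Box p or p) is false.
      At 5: Box p is false, p is true, so Box p or p is true.
    At 5: Box s requires s at every successor {0, 3, 4, 6}.
      s fails at 0, so Box s is false at 5.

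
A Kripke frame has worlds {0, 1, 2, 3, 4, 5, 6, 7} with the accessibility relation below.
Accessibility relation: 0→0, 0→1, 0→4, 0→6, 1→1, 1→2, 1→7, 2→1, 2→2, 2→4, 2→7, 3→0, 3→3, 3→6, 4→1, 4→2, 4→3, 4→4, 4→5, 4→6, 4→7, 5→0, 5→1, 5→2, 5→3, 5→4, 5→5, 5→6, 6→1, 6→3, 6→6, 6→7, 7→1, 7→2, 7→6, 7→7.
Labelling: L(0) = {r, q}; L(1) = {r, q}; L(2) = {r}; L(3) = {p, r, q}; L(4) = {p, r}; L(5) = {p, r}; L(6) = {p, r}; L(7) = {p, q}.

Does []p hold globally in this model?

Let φ = []p. Evaluate φ at each world:
  0 (successors {0, 1, 4, 6}): φ is false.
  1 (successors {1, 2, 7}): φ is false.
  2 (successors {1, 2, 4, 7}): φ is false.
  3 (successors {0, 3, 6}): φ is false.
  4 (successors {1, 2, 3, 4, 5, 6, 7}): φ is false.
  5 (successors {0, 1, 2, 3, 4, 5, 6}): φ is false.
  6 (successors {1, 3, 6, 7}): φ is false.
  7 (successors {1, 2, 6, 7}): φ is false.
Detail at 0 (counterexample):
  At 0: []p requires p at every successor {0, 1, 4, 6}.
    p fails at 0, so []p is false at 0.

No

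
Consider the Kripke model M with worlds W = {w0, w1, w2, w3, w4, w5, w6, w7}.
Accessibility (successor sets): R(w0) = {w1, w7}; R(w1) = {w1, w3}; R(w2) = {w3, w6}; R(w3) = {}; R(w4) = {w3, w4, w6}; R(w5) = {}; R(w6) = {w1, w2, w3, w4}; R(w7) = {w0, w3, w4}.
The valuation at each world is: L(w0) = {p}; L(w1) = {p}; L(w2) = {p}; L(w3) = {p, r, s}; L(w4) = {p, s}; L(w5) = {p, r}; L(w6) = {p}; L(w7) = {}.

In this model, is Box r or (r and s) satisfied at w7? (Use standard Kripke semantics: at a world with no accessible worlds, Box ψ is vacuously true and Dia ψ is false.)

At w7: Box r is false, r and s is false, so Box r or (r and s) is false.
  At w7: Box r requires r at every successor {w0, w3, w4}.
    r fails at w0, so Box r is false at w7.

No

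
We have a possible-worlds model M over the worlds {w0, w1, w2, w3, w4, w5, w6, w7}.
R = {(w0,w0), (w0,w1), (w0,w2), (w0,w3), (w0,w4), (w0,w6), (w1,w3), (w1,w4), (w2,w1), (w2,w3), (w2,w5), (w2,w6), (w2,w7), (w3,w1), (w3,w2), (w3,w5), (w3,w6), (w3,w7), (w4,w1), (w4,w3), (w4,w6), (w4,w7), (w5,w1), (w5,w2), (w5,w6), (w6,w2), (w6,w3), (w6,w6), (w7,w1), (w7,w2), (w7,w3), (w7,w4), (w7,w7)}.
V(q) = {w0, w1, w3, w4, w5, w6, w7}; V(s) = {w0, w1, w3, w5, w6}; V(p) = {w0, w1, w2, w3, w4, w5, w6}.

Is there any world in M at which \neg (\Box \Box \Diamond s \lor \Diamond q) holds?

No

Let φ = \neg (\Box \Box \Diamond s \lor \Diamond q). Evaluate φ at each world:
  w0 (successors {w0, w1, w2, w3, w4, w6}): φ is false.
  w1 (successors {w3, w4}): φ is false.
  w2 (successors {w1, w3, w5, w6, w7}): φ is false.
  w3 (successors {w1, w2, w5, w6, w7}): φ is false.
  w4 (successors {w1, w3, w6, w7}): φ is false.
  w5 (successors {w1, w2, w6}): φ is false.
  w6 (successors {w2, w3, w6}): φ is false.
  w7 (successors {w1, w2, w3, w4, w7}): φ is false.
For instance, at w5:
  At w5: \Box \Box \Diamond s \lor \Diamond q is true, so \neg (\Box \Box \Diamond s \lor \Diamond q) is false.
    At w5: \Box \Box \Diamond s is true, \Diamond q is true, so \Box \Box \Diamond s \lor \Diamond q is true.
      At w5: \Box \Box \Diamond s requires \Box \Diamond s at every successor {w1, w2, w6}.
        At w1: \Box \Diamond s is true.
        At w2: \Box \Diamond s is true.
        At w6: \Box \Diamond s is true.
      So \Box \Box \Diamond s is true at w5.
      At w5: \Diamond q requires q at some successor in {w1, w2, w6}.
        q holds at w1, so \Diamond q is true at w5.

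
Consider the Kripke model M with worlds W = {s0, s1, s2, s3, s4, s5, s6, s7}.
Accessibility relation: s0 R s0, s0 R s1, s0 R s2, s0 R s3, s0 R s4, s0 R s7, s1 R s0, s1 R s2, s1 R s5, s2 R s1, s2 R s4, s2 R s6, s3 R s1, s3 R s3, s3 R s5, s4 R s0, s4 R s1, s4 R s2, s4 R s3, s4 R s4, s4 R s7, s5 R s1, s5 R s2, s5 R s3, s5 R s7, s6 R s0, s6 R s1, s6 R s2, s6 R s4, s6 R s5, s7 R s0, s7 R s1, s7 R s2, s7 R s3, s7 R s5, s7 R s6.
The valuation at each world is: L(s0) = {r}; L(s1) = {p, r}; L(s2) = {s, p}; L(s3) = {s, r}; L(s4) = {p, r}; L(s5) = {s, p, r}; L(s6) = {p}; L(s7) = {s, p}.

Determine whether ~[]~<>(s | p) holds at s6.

At s6: []~<>(s | p) is false, so ~[]~<>(s | p) is true.
  At s6: []~<>(s | p) requires ~<>(s | p) at every successor {s0, s1, s2, s4, s5}.
    ~<>(s | p) fails at s0, so []~<>(s | p) is false at s6.
      At s0: <>(s | p) is true, so ~<>(s | p) is false.

Yes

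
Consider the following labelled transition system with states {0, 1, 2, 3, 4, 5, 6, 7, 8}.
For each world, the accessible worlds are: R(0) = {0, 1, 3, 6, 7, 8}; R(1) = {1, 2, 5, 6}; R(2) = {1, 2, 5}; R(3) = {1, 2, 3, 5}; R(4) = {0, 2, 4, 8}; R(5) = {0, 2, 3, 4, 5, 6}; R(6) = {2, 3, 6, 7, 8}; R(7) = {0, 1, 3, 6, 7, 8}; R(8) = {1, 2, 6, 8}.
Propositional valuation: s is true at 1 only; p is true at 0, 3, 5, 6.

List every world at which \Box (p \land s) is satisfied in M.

none

Let φ = \Box (p \land s). Evaluate φ at each world:
  0 (successors {0, 1, 3, 6, 7, 8}): φ is false.
  1 (successors {1, 2, 5, 6}): φ is false.
  2 (successors {1, 2, 5}): φ is false.
  3 (successors {1, 2, 3, 5}): φ is false.
  4 (successors {0, 2, 4, 8}): φ is false.
  5 (successors {0, 2, 3, 4, 5, 6}): φ is false.
  6 (successors {2, 3, 6, 7, 8}): φ is false.
  7 (successors {0, 1, 3, 6, 7, 8}): φ is false.
  8 (successors {1, 2, 6, 8}): φ is false.
For instance, at 6:
  At 6: \Box (p \land s) requires p \land s at every successor {2, 3, 6, 7, 8}.
    p \land s fails at 2, so \Box (p \land s) is false at 6.
Satisfying worlds: none.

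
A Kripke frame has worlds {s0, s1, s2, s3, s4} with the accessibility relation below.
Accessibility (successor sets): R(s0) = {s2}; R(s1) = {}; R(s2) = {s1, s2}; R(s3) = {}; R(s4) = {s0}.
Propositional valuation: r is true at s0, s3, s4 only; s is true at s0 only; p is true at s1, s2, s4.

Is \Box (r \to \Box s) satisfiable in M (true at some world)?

Yes

Let φ = \Box (r \to \Box s). Evaluate φ at each world:
  s0 (successors {s2}): φ is true.
  s1 (successors ∅): φ is true.
  s2 (successors {s1, s2}): φ is true.
  s3 (successors ∅): φ is true.
  s4 (successors {s0}): φ is false.
Detail at s0 (witness):
  At s0: \Box (r \to \Box s) requires r \to \Box s at every successor {s2}.
      At s2: r is false, \Box s is false, so r \to \Box s is true.
  So \Box (r \to \Box s) is true at s0.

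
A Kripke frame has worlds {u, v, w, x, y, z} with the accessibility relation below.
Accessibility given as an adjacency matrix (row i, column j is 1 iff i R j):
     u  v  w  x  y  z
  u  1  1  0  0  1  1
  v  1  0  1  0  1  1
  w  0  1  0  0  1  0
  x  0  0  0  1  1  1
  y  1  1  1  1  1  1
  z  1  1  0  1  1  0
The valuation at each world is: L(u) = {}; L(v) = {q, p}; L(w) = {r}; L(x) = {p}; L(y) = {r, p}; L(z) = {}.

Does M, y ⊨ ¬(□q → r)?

At y: □q → r is true, so ¬(□q → r) is false.
  At y: □q is false, r is true, so □q → r is true.
    At y: □q requires q at every successor {u, v, w, x, y, z}.
      q fails at u, so □q is false at y.

No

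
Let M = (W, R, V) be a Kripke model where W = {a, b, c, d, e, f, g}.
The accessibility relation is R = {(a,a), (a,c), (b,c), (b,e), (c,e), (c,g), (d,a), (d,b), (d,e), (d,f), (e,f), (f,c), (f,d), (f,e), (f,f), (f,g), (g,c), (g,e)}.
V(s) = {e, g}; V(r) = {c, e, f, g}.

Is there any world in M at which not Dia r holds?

Let φ = not Dia r. Evaluate φ at each world:
  a (successors {a, c}): φ is false.
  b (successors {c, e}): φ is false.
  c (successors {e, g}): φ is false.
  d (successors {a, b, e, f}): φ is false.
  e (successors {f}): φ is false.
  f (successors {c, d, e, f, g}): φ is false.
  g (successors {c, e}): φ is false.
For instance, at c:
  At c: Dia r is true, so not Dia r is false.
    At c: Dia r requires r at some successor in {e, g}.
      r holds at e, so Dia r is true at c.

No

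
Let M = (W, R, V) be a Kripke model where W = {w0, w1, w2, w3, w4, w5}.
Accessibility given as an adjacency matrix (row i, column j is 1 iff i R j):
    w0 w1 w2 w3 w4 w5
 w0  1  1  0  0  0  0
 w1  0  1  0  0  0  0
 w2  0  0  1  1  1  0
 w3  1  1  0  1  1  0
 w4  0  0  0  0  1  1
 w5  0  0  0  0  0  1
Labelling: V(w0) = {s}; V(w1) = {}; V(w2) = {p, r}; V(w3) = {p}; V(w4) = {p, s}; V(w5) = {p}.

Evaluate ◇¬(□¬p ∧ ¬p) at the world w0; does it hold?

Recall that □ψ holds at a world iff ψ holds at every accessible world, and ◇ψ holds iff ψ holds at some accessible world.
At w0: ◇¬(□¬p ∧ ¬p) requires ¬(□¬p ∧ ¬p) at some successor in {w0, w1}.
  At w0: ¬(□¬p ∧ ¬p) is false.
  At w1: ¬(□¬p ∧ ¬p) is false.
So ◇¬(□¬p ∧ ¬p) is false at w0.

No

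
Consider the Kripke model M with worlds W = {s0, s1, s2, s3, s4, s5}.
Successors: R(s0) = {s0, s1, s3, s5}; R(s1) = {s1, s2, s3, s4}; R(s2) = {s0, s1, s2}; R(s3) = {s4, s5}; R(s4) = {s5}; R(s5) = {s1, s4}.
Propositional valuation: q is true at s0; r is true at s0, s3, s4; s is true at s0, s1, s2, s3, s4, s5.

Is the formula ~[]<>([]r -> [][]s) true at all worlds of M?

No

Let φ = ~[]<>([]r -> [][]s). Evaluate φ at each world:
  s0 (successors {s0, s1, s3, s5}): φ is false.
  s1 (successors {s1, s2, s3, s4}): φ is false.
  s2 (successors {s0, s1, s2}): φ is false.
  s3 (successors {s4, s5}): φ is false.
  s4 (successors {s5}): φ is false.
  s5 (successors {s1, s4}): φ is false.
Detail at s0 (counterexample):
  At s0: []<>([]r -> [][]s) is true, so ~[]<>([]r -> [][]s) is false.
    At s0: []<>([]r -> [][]s) requires <>([]r -> [][]s) at every successor {s0, s1, s3, s5}.
      At s0: <>([]r -> [][]s) is true.
      At s1: <>([]r -> [][]s) is true.
      At s3: <>([]r -> [][]s) is true.
      At s5: <>([]r -> [][]s) is true.
    So []<>([]r -> [][]s) is true at s0.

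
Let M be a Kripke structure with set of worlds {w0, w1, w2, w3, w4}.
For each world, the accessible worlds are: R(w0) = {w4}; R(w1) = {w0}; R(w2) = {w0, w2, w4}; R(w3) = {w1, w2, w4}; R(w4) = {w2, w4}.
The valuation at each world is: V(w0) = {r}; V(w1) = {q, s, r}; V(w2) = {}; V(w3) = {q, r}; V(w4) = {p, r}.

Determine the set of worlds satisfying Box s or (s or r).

Let φ = Box s or (s or r). Evaluate φ at each world:
  w0 (successors {w4}): φ is true.
  w1 (successors {w0}): φ is true.
  w2 (successors {w0, w2, w4}): φ is false.
  w3 (successors {w1, w2, w4}): φ is true.
  w4 (successors {w2, w4}): φ is true.
For instance, at w2:
  At w2: Box s is false, s or r is false, so Box s or (s or r) is false.
    At w2: Box s requires s at every successor {w0, w2, w4}.
      s fails at w0, so Box s is false at w2.
Satisfying worlds: {w0, w1, w3, w4}

w0, w1, w3, w4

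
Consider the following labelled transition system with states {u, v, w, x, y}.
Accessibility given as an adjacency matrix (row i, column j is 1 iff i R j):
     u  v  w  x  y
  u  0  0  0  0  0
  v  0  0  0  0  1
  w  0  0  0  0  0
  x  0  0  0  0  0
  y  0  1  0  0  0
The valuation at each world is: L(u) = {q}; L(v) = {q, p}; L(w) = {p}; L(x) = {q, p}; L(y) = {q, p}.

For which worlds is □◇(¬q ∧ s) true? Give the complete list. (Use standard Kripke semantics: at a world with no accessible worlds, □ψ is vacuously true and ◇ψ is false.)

Let φ = □◇(¬q ∧ s). Evaluate φ at each world:
  u (successors ∅): φ is true.
  v (successors {y}): φ is false.
  w (successors ∅): φ is true.
  x (successors ∅): φ is true.
  y (successors {v}): φ is false.
For instance, at v:
  At v: □◇(¬q ∧ s) requires ◇(¬q ∧ s) at every successor {y}.
    ◇(¬q ∧ s) fails at y, so □◇(¬q ∧ s) is false at v.
      At y: ◇(¬q ∧ s) requires ¬q ∧ s at some successor in {v}.
        At v: ¬q ∧ s is false.
      So ◇(¬q ∧ s) is false at y.
Satisfying worlds: {u, w, x}

u, w, x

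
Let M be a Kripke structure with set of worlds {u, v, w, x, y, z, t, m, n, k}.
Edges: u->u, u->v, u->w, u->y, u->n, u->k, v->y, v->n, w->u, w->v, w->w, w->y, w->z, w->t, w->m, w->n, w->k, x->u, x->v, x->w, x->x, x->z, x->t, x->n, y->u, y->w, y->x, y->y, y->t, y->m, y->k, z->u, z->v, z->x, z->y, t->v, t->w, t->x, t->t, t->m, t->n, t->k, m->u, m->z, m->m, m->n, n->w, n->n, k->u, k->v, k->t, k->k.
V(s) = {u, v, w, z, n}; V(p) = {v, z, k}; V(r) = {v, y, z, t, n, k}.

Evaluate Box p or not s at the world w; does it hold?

No

Recall that Box ψ holds at a world iff ψ holds at every accessible world, and Dia ψ holds iff ψ holds at some accessible world.
At w: Box p is false, not s is false, so Box p or not s is false.
  At w: Box p requires p at every successor {u, v, w, y, z, t, m, n, k}.
    p fails at u, so Box p is false at w.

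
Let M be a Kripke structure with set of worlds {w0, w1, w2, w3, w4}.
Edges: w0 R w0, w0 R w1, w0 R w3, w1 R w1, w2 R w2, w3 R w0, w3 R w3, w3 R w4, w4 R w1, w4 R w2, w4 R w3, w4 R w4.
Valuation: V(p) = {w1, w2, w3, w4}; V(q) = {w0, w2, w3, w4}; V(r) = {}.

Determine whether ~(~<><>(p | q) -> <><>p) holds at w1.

Recall that <>ψ holds at a world iff ψ holds at some accessible world.
At w1: ~<><>(p | q) -> <><>p is true, so ~(~<><>(p | q) -> <><>p) is false.
  At w1: ~<><>(p | q) is false, <><>p is true, so ~<><>(p | q) -> <><>p is true.
    At w1: <><>(p | q) is true, so ~<><>(p | q) is false.
      At w1: <><>(p | q) requires <>(p | q) at some successor in {w1}.
        <>(p | q) holds at w1, so <><>(p | q) is true at w1.
    At w1: <><>p requires <>p at some successor in {w1}.
      <>p holds at w1, so <><>p is true at w1.

No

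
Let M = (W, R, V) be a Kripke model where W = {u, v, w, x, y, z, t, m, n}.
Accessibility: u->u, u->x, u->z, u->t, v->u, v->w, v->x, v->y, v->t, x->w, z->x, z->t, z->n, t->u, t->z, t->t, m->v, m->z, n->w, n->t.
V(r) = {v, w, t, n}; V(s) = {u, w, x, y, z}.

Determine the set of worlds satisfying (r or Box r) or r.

Let φ = (r or Box r) or r. Evaluate φ at each world:
  u (successors {u, x, z, t}): φ is false.
  v (successors {u, w, x, y, t}): φ is true.
  w (successors ∅): φ is true.
  x (successors {w}): φ is true.
  y (successors ∅): φ is true.
  z (successors {x, t, n}): φ is false.
  t (successors {u, z, t}): φ is true.
  m (successors {v, z}): φ is false.
  n (successors {w, t}): φ is true.
For instance, at u:
  At u: r or Box r is false, r is false, so (r or Box r) or r is false.
    At u: r is false, Box r is false, so r or Box r is false.
      At u: Box r requires r at every successor {u, x, z, t}.
        r fails at u, so Box r is false at u.
Satisfying worlds: {v, w, x, y, t, n}

v, w, x, y, t, n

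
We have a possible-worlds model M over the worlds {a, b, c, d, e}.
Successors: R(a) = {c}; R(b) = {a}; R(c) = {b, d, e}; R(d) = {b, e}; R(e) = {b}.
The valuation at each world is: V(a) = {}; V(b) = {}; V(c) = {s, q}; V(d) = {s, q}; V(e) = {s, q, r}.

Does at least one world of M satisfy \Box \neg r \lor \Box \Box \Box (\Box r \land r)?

Let φ = \Box \neg r \lor \Box \Box \Box (\Box r \land r). Evaluate φ at each world:
  a (successors {c}): φ is true.
  b (successors {a}): φ is true.
  c (successors {b, d, e}): φ is false.
  d (successors {b, e}): φ is false.
  e (successors {b}): φ is true.
Detail at a (witness):
  At a: \Box \neg r is true, \Box \Box \Box (\Box r \land r) is false, so \Box \neg r \lor \Box \Box \Box (\Box r \land r) is true.
    At a: \Box \neg r requires \neg r at every successor {c}.
      At c: \neg r is true.
    So \Box \neg r is true at a.
    At a: \Box \Box \Box (\Box r \land r) requires \Box \Box (\Box r \land r) at every successor {c}.
      \Box \Box (\Box r \land r) fails at c, so \Box \Box \Box (\Box r \land r) is false at a.

Yes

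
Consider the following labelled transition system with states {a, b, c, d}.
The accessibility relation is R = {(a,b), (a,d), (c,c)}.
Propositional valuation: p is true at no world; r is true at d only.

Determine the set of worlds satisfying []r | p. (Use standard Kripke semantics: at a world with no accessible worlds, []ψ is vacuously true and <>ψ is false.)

Recall that []ψ holds at a world iff ψ holds at every accessible world, and <>ψ holds iff ψ holds at some accessible world.
Let φ = []r | p. Evaluate φ at each world:
  a (successors {b, d}): φ is false.
  b (successors ∅): φ is true.
  c (successors {c}): φ is false.
  d (successors ∅): φ is true.
For instance, at c:
  At c: []r is false, p is false, so []r | p is false.
    At c: []r requires r at every successor {c}.
      r fails at c, so []r is false at c.
Satisfying worlds: {b, d}

b, d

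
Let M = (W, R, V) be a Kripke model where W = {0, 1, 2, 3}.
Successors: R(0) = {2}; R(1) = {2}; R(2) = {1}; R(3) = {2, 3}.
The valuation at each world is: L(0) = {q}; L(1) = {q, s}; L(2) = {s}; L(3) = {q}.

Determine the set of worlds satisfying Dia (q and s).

2

Let φ = Dia (q and s). Evaluate φ at each world:
  0 (successors {2}): φ is false.
  1 (successors {2}): φ is false.
  2 (successors {1}): φ is true.
  3 (successors {2, 3}): φ is false.
For instance, at 3:
  At 3: Dia (q and s) requires q and s at some successor in {2, 3}.
    At 2: q and s is false.
    At 3: q and s is false.
  So Dia (q and s) is false at 3.
Satisfying worlds: {2}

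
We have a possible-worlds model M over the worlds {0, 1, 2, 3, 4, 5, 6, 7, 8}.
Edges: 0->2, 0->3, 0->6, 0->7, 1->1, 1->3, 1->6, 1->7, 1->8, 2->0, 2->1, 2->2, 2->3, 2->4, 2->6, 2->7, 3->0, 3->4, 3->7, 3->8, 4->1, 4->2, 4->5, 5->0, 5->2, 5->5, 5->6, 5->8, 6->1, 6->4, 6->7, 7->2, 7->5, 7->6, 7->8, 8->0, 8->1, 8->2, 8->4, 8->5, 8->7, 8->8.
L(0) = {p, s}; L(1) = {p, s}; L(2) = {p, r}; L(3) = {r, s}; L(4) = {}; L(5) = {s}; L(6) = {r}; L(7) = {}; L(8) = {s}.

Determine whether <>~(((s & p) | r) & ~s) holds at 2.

At 2: <>~(((s & p) | r) & ~s) requires ~(((s & p) | r) & ~s) at some successor in {0, 1, 2, 3, 4, 6, 7}.
  ~(((s & p) | r) & ~s) holds at 0, so <>~(((s & p) | r) & ~s) is true at 2.

Yes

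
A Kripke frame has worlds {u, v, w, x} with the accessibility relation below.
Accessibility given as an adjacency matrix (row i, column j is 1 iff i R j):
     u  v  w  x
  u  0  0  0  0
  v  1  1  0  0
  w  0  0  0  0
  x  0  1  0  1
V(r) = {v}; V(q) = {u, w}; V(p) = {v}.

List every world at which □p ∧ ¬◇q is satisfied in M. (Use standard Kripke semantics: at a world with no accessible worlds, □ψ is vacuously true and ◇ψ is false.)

Recall that □ψ holds at a world iff ψ holds at every accessible world, and ◇ψ holds iff ψ holds at some accessible world.
Let φ = □p ∧ ¬◇q. Evaluate φ at each world:
  u (successors ∅): φ is true.
  v (successors {u, v}): φ is false.
  w (successors ∅): φ is true.
  x (successors {v, x}): φ is false.
For instance, at v:
  At v: □p is false, ¬◇q is false, so □p ∧ ¬◇q is false.
    At v: □p requires p at every successor {u, v}.
      p fails at u, so □p is false at v.
    At v: ◇q is true, so ¬◇q is false.
      At v: ◇q requires q at some successor in {u, v}.
        q holds at u, so ◇q is true at v.
Satisfying worlds: {u, w}

u, w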